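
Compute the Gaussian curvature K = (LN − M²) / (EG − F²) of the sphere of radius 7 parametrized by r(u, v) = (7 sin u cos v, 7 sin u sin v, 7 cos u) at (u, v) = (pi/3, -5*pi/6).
K = 1/49

Coefficients of the first fundamental form: E = 49, F = 0, G = 49*sin(u)^2.
Coefficients of the second fundamental form: L = -7*sin(u)/Abs(sin(u)), M = 0, N = -7*sin(u)^3/Abs(sin(u)).
Assemble K = (LN − M²)/(EG − F²) = 1/49. At (u, v) = (pi/3, -5*pi/6): K = 1/49.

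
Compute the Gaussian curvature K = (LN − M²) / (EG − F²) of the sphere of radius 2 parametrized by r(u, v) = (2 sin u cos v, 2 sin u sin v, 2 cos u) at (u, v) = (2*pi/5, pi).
K = 1/4

Coefficients of the first fundamental form: E = 4, F = 0, G = 4*sin(u)^2.
Coefficients of the second fundamental form: L = -2*sin(u)/Abs(sin(u)), M = 0, N = -2*sin(u)^3/Abs(sin(u)).
Assemble K = (LN − M²)/(EG − F²) = 1/4. At (u, v) = (2*pi/5, pi): K = 1/4.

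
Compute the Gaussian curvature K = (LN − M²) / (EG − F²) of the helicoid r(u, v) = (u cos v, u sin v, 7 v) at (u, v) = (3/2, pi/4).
K = -784/42025

Coefficients of the first fundamental form: E = 1, F = 0, G = u^2 + 49.
Coefficients of the second fundamental form: L = 0, M = -7/sqrt(u^2 + 49), N = 0.
Assemble K = (LN − M²)/(EG − F²) = -49/(u^2 + 49)^2. At (u, v) = (3/2, pi/4): K = -784/42025.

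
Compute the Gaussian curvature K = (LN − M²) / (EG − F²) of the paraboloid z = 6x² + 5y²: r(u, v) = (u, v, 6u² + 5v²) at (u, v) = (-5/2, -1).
K = 120/1002001

Coefficients of the first fundamental form: E = 144*u^2 + 1, F = 120*u*v, G = 100*v^2 + 1.
Coefficients of the second fundamental form: L = 12/sqrt(144*u^2 + 100*v^2 + 1), M = 0, N = 10/sqrt(144*u^2 + 100*v^2 + 1).
Assemble K = (LN − M²)/(EG − F²) = 120/(20736*u^4 + 28800*u^2*v^2 + 288*u^2 + 10000*v^4 + 200*v^2 + 1). At (u, v) = (-5/2, -1): K = 120/1002001.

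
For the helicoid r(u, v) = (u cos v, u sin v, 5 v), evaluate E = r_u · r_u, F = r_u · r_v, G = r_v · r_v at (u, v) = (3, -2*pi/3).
E = 1;  F = 0;  G = 34

Partials: r_u = (cos(v), sin(v), 0), r_v = (-u*sin(v), u*cos(v), 5). As functions of (u, v):
  E = r_u · r_u = 1,
  F = r_u · r_v = 0,
  G = r_v · r_v = u^2 + 25.
Evaluating at (u, v) = (3, -2*pi/3): E = 1, F = 0, G = 34.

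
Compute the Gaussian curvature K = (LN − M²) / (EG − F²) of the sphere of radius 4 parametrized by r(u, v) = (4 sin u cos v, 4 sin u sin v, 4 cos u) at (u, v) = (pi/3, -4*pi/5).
K = 1/16

Coefficients of the first fundamental form: E = 16, F = 0, G = 16*sin(u)^2.
Coefficients of the second fundamental form: L = -4*sin(u)/Abs(sin(u)), M = 0, N = -4*sin(u)^3/Abs(sin(u)).
Assemble K = (LN − M²)/(EG − F²) = 1/16. At (u, v) = (pi/3, -4*pi/5): K = 1/16.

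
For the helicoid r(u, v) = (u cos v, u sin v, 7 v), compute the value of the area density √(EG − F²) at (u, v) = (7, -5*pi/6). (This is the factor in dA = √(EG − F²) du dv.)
√(EG − F²)|_{(7, -5*pi/6)} = 7*sqrt(2)

E = 1, F = 0, G = u^2 + 49, so EG − F² = u^2 + 49. Taking the positive square root: √(EG − F²) = sqrt(u^2 + 49). At (u, v) = (7, -5*pi/6): 7*sqrt(2).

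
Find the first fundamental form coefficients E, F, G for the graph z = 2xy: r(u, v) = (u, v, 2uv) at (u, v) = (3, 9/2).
E = 82;  F = 54;  G = 37

Partials: r_u = (1, 0, 2*v), r_v = (0, 1, 2*u). As functions of (u, v):
  E = r_u · r_u = 4*v^2 + 1,
  F = r_u · r_v = 4*u*v,
  G = r_v · r_v = 4*u^2 + 1.
Evaluating at (u, v) = (3, 9/2): E = 82, F = 54, G = 37.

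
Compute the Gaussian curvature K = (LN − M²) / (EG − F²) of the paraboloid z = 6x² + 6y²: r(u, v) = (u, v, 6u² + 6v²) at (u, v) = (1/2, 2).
K = 144/375769

Coefficients of the first fundamental form: E = 144*u^2 + 1, F = 144*u*v, G = 144*v^2 + 1.
Coefficients of the second fundamental form: L = 12/sqrt(144*u^2 + 144*v^2 + 1), M = 0, N = 12/sqrt(144*u^2 + 144*v^2 + 1).
Assemble K = (LN − M²)/(EG − F²) = 144/(20736*u^4 + 41472*u^2*v^2 + 288*u^2 + 20736*v^4 + 288*v^2 + 1). At (u, v) = (1/2, 2): K = 144/375769.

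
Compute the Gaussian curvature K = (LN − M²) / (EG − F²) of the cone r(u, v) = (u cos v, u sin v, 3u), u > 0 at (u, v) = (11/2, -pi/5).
K = 0

Coefficients of the first fundamental form: E = 10, F = 0, G = u^2.
Coefficients of the second fundamental form: L = 0, M = 0, N = 3*sqrt(10)*u^2/(10*Abs(u)).
Assemble K = (LN − M²)/(EG − F²) = 0. At (u, v) = (11/2, -pi/5): K = 0.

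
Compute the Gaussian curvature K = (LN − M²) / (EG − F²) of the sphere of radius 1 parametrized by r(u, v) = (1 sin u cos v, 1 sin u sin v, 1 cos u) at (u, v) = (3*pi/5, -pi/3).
K = 1

Coefficients of the first fundamental form: E = 1, F = 0, G = sin(u)^2.
Coefficients of the second fundamental form: L = -sin(u)/Abs(sin(u)), M = 0, N = -sin(u)^3/Abs(sin(u)).
Assemble K = (LN − M²)/(EG − F²) = 1. At (u, v) = (3*pi/5, -pi/3): K = 1.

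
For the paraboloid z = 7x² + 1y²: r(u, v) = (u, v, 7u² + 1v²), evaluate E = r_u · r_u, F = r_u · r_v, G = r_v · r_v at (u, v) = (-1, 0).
E = 197;  F = 0;  G = 1

Partials: r_u = (1, 0, 14*u), r_v = (0, 1, 2*v). As functions of (u, v):
  E = r_u · r_u = 196*u^2 + 1,
  F = r_u · r_v = 28*u*v,
  G = r_v · r_v = 4*v^2 + 1.
Evaluating at (u, v) = (-1, 0): E = 197, F = 0, G = 1.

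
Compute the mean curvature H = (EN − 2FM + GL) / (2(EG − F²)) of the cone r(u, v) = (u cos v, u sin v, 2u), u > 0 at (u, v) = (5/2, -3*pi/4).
H = 2*sqrt(5)/25

With E = 5, F = 0, G = u^2, L = 0, M = 0, N = 2*sqrt(5)*u^2/(5*Abs(u)), assemble
  H = (EN − 2FM + GL) / (2(EG − F²)) = sqrt(5)/(5*Abs(u)).
At (u, v) = (5/2, -3*pi/4): H = 2*sqrt(5)/25.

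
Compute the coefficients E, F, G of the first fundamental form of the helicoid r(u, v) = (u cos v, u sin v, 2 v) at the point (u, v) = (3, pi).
E = 1;  F = 0;  G = 13

Partials: r_u = (cos(v), sin(v), 0), r_v = (-u*sin(v), u*cos(v), 2). As functions of (u, v):
  E = r_u · r_u = 1,
  F = r_u · r_v = 0,
  G = r_v · r_v = u^2 + 4.
Evaluating at (u, v) = (3, pi): E = 1, F = 0, G = 13.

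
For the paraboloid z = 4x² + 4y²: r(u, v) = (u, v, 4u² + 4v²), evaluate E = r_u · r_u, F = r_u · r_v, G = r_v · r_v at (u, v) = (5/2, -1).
E = 401;  F = -160;  G = 65

Partials: r_u = (1, 0, 8*u), r_v = (0, 1, 8*v). As functions of (u, v):
  E = r_u · r_u = 64*u^2 + 1,
  F = r_u · r_v = 64*u*v,
  G = r_v · r_v = 64*v^2 + 1.
Evaluating at (u, v) = (5/2, -1): E = 401, F = -160, G = 65.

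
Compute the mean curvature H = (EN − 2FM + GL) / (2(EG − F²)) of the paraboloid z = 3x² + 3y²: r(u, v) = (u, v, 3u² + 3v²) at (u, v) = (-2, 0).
H = 438*sqrt(145)/21025

With E = 36*u^2 + 1, F = 36*u*v, G = 36*v^2 + 1, L = 6/sqrt(36*u^2 + 36*v^2 + 1), M = 0, N = 6/sqrt(36*u^2 + 36*v^2 + 1), assemble
  H = (EN − 2FM + GL) / (2(EG − F²)) = 6*(18*u^2 + 18*v^2 + 1)/(36*u^2 + 36*v^2 + 1)^(3/2).
At (u, v) = (-2, 0): H = 438*sqrt(145)/21025.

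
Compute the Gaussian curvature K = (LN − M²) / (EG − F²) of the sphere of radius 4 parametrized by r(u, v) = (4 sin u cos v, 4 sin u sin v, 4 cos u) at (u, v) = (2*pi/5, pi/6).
K = 1/16

Coefficients of the first fundamental form: E = 16, F = 0, G = 16*sin(u)^2.
Coefficients of the second fundamental form: L = -4*sin(u)/Abs(sin(u)), M = 0, N = -4*sin(u)^3/Abs(sin(u)).
Assemble K = (LN − M²)/(EG − F²) = 1/16. At (u, v) = (2*pi/5, pi/6): K = 1/16.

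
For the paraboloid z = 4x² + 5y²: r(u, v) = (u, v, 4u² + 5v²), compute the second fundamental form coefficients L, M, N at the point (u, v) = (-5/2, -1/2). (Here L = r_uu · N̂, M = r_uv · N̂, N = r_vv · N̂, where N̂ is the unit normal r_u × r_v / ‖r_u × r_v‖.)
L = 4*sqrt(426)/213;  M = 0;  N = 5*sqrt(426)/213

Compute the unit normal N̂(u, v) = (-8*u/sqrt(64*u^2 + 100*v^2 + 1), -10*v/sqrt(64*u^2 + 100*v^2 + 1), 1/sqrt(64*u^2 + 100*v^2 + 1)), and the second partials r_uu, r_uv, r_vv. Take dot products:
  L(u, v) = r_uu · N̂ = 8/sqrt(64*u^2 + 100*v^2 + 1),
  M(u, v) = r_uv · N̂ = 0,
  N(u, v) = r_vv · N̂ = 10/sqrt(64*u^2 + 100*v^2 + 1).
Evaluating at (u, v) = (-5/2, -1/2):
  L = 4*sqrt(426)/213, M = 0, N = 5*sqrt(426)/213.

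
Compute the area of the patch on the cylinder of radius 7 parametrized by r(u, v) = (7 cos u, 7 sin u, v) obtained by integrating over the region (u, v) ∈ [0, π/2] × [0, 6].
Area = 21*pi

Area = ∫∫ √(EG − F²) du dv with √(EG − F²) = 7. Integrating over [0, π/2] × [0, 6] gives 21*pi.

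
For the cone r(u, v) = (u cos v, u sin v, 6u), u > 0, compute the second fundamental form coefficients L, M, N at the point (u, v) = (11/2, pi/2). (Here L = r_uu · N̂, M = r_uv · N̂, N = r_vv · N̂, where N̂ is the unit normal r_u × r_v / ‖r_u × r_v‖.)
L = 0;  M = 0;  N = 33*sqrt(37)/37

Compute the unit normal N̂(u, v) = (-6*sqrt(37)*u*cos(v)/(37*Abs(u)), -6*sqrt(37)*u*sin(v)/(37*Abs(u)), sqrt(37)*u/(37*Abs(u))), and the second partials r_uu, r_uv, r_vv. Take dot products:
  L(u, v) = r_uu · N̂ = 0,
  M(u, v) = r_uv · N̂ = 0,
  N(u, v) = r_vv · N̂ = 6*sqrt(37)*u^2/(37*Abs(u)).
Evaluating at (u, v) = (11/2, pi/2):
  L = 0, M = 0, N = 33*sqrt(37)/37.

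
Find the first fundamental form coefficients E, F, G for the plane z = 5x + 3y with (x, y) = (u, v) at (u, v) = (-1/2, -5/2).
E = 26;  F = 15;  G = 10

Partials: r_u = (1, 0, 5), r_v = (0, 1, 3). As functions of (u, v):
  E = r_u · r_u = 26,
  F = r_u · r_v = 15,
  G = r_v · r_v = 10.
Evaluating at (u, v) = (-1/2, -5/2): E = 26, F = 15, G = 10.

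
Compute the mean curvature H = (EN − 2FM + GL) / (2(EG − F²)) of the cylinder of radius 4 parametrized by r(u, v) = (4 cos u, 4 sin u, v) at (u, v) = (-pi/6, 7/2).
H = -1/8

With E = 16, F = 0, G = 1, L = -4, M = 0, N = 0, assemble
  H = (EN − 2FM + GL) / (2(EG − F²)) = -1/8.
At (u, v) = (-pi/6, 7/2): H = -1/8.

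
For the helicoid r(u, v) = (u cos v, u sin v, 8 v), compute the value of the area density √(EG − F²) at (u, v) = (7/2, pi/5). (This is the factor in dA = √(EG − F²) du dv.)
√(EG − F²)|_{(7/2, pi/5)} = sqrt(305)/2

E = 1, F = 0, G = u^2 + 64, so EG − F² = u^2 + 64. Taking the positive square root: √(EG − F²) = sqrt(u^2 + 64). At (u, v) = (7/2, pi/5): sqrt(305)/2.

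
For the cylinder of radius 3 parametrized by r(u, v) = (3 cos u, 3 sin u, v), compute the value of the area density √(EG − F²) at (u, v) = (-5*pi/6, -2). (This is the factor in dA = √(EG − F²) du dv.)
√(EG − F²)|_{(-5*pi/6, -2)} = 3

E = 9, F = 0, G = 1, so EG − F² = 9. Taking the positive square root: √(EG − F²) = 3. At (u, v) = (-5*pi/6, -2): 3.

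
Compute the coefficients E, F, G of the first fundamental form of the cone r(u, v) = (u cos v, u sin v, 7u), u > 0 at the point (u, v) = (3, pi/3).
E = 50;  F = 0;  G = 9

Partials: r_u = (cos(v), sin(v), 7), r_v = (-u*sin(v), u*cos(v), 0). As functions of (u, v):
  E = r_u · r_u = 50,
  F = r_u · r_v = 0,
  G = r_v · r_v = u^2.
Evaluating at (u, v) = (3, pi/3): E = 50, F = 0, G = 9.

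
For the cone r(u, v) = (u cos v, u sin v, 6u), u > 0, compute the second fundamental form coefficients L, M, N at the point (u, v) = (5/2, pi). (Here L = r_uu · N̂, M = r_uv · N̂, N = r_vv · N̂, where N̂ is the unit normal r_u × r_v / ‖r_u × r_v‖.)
L = 0;  M = 0;  N = 15*sqrt(37)/37

Compute the unit normal N̂(u, v) = (-6*sqrt(37)*u*cos(v)/(37*Abs(u)), -6*sqrt(37)*u*sin(v)/(37*Abs(u)), sqrt(37)*u/(37*Abs(u))), and the second partials r_uu, r_uv, r_vv. Take dot products:
  L(u, v) = r_uu · N̂ = 0,
  M(u, v) = r_uv · N̂ = 0,
  N(u, v) = r_vv · N̂ = 6*sqrt(37)*u^2/(37*Abs(u)).
Evaluating at (u, v) = (5/2, pi):
  L = 0, M = 0, N = 15*sqrt(37)/37.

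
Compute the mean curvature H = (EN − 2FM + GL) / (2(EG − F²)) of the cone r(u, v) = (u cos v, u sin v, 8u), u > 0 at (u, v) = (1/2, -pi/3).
H = 8*sqrt(65)/65

With E = 65, F = 0, G = u^2, L = 0, M = 0, N = 8*sqrt(65)*u^2/(65*Abs(u)), assemble
  H = (EN − 2FM + GL) / (2(EG − F²)) = 4*sqrt(65)/(65*Abs(u)).
At (u, v) = (1/2, -pi/3): H = 8*sqrt(65)/65.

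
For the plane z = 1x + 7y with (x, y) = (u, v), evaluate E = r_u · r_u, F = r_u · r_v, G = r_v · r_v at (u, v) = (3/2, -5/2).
E = 2;  F = 7;  G = 50

Partials: r_u = (1, 0, 1), r_v = (0, 1, 7). As functions of (u, v):
  E = r_u · r_u = 2,
  F = r_u · r_v = 7,
  G = r_v · r_v = 50.
Evaluating at (u, v) = (3/2, -5/2): E = 2, F = 7, G = 50.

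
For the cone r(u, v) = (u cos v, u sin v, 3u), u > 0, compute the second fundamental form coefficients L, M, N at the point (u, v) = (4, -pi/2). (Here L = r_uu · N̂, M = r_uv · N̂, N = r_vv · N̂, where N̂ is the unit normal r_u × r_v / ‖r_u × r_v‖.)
L = 0;  M = 0;  N = 6*sqrt(10)/5

Compute the unit normal N̂(u, v) = (-3*sqrt(10)*u*cos(v)/(10*Abs(u)), -3*sqrt(10)*u*sin(v)/(10*Abs(u)), sqrt(10)*u/(10*Abs(u))), and the second partials r_uu, r_uv, r_vv. Take dot products:
  L(u, v) = r_uu · N̂ = 0,
  M(u, v) = r_uv · N̂ = 0,
  N(u, v) = r_vv · N̂ = 3*sqrt(10)*u^2/(10*Abs(u)).
Evaluating at (u, v) = (4, -pi/2):
  L = 0, M = 0, N = 6*sqrt(10)/5.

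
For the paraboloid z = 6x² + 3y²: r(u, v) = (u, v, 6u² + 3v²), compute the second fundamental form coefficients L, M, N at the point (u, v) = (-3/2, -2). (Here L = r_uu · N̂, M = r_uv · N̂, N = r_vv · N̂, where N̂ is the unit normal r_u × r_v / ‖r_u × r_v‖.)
L = 12*sqrt(469)/469;  M = 0;  N = 6*sqrt(469)/469

Compute the unit normal N̂(u, v) = (-12*u/sqrt(144*u^2 + 36*v^2 + 1), -6*v/sqrt(144*u^2 + 36*v^2 + 1), 1/sqrt(144*u^2 + 36*v^2 + 1)), and the second partials r_uu, r_uv, r_vv. Take dot products:
  L(u, v) = r_uu · N̂ = 12/sqrt(144*u^2 + 36*v^2 + 1),
  M(u, v) = r_uv · N̂ = 0,
  N(u, v) = r_vv · N̂ = 6/sqrt(144*u^2 + 36*v^2 + 1).
Evaluating at (u, v) = (-3/2, -2):
  L = 12*sqrt(469)/469, M = 0, N = 6*sqrt(469)/469.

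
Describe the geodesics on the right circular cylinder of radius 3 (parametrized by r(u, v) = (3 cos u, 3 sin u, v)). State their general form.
The cylinder is flat (K = 0) and locally isometric to the plane via the development (u, v) ↦ (3 u, v). Geodesics are the pre-images of straight lines: circles (v constant), vertical lines (u constant), and helices (v = c · u + d) for constants c, d.

A right cylinder has E = 3², F = 0, G = 1, so EG − F² = 3², and L = −3, M = N = 0, giving K = (LN − M²)/(EG − F²) = 0 everywhere. A flat surface is locally isometric to the Euclidean plane via the map (u, v) ↦ (3 u, v). Straight lines in the (x̃, ỹ) plane pull back to: (a) horizontal circles (v = const), (b) vertical generators (u = const), and (c) helices (3 u tan θ = v, i.e. v = c · u + d).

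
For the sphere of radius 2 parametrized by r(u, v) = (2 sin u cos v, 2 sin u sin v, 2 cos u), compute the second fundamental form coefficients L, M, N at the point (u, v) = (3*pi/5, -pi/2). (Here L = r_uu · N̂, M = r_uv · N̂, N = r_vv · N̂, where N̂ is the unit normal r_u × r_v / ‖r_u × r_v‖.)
L = -2;  M = 0;  N = -5/4 - sqrt(5)/4

Compute the unit normal N̂(u, v) = (sin(u)^2*cos(v)/Abs(sin(u)), sin(u)^2*sin(v)/Abs(sin(u)), sin(2*u)/(2*Abs(sin(u)))), and the second partials r_uu, r_uv, r_vv. Take dot products:
  L(u, v) = r_uu · N̂ = -2*sin(u)/Abs(sin(u)),
  M(u, v) = r_uv · N̂ = 0,
  N(u, v) = r_vv · N̂ = -2*sin(u)^3/Abs(sin(u)).
Evaluating at (u, v) = (3*pi/5, -pi/2):
  L = -2, M = 0, N = -5/4 - sqrt(5)/4.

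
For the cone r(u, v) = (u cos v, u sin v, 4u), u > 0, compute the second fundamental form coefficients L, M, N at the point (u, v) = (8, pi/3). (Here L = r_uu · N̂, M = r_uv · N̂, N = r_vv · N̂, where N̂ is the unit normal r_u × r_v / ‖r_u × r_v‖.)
L = 0;  M = 0;  N = 32*sqrt(17)/17

Compute the unit normal N̂(u, v) = (-4*sqrt(17)*u*cos(v)/(17*Abs(u)), -4*sqrt(17)*u*sin(v)/(17*Abs(u)), sqrt(17)*u/(17*Abs(u))), and the second partials r_uu, r_uv, r_vv. Take dot products:
  L(u, v) = r_uu · N̂ = 0,
  M(u, v) = r_uv · N̂ = 0,
  N(u, v) = r_vv · N̂ = 4*sqrt(17)*u^2/(17*Abs(u)).
Evaluating at (u, v) = (8, pi/3):
  L = 0, M = 0, N = 32*sqrt(17)/17.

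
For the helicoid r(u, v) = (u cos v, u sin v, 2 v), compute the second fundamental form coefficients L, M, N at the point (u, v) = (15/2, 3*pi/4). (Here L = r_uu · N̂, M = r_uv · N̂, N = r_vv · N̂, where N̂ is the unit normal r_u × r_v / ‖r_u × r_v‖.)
L = 0;  M = -4*sqrt(241)/241;  N = 0

Compute the unit normal N̂(u, v) = (2*sin(v)/sqrt(u^2 + 4), -2*cos(v)/sqrt(u^2 + 4), u/sqrt(u^2 + 4)), and the second partials r_uu, r_uv, r_vv. Take dot products:
  L(u, v) = r_uu · N̂ = 0,
  M(u, v) = r_uv · N̂ = -2/sqrt(u^2 + 4),
  N(u, v) = r_vv · N̂ = 0.
Evaluating at (u, v) = (15/2, 3*pi/4):
  L = 0, M = -4*sqrt(241)/241, N = 0.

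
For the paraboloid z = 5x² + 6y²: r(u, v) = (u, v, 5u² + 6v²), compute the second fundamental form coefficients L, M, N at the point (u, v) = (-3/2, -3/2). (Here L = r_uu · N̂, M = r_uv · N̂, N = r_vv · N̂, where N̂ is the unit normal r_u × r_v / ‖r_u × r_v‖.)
L = sqrt(22)/11;  M = 0;  N = 6*sqrt(22)/55

Compute the unit normal N̂(u, v) = (-10*u/sqrt(100*u^2 + 144*v^2 + 1), -12*v/sqrt(100*u^2 + 144*v^2 + 1), 1/sqrt(100*u^2 + 144*v^2 + 1)), and the second partials r_uu, r_uv, r_vv. Take dot products:
  L(u, v) = r_uu · N̂ = 10/sqrt(100*u^2 + 144*v^2 + 1),
  M(u, v) = r_uv · N̂ = 0,
  N(u, v) = r_vv · N̂ = 12/sqrt(100*u^2 + 144*v^2 + 1).
Evaluating at (u, v) = (-3/2, -3/2):
  L = sqrt(22)/11, M = 0, N = 6*sqrt(22)/55.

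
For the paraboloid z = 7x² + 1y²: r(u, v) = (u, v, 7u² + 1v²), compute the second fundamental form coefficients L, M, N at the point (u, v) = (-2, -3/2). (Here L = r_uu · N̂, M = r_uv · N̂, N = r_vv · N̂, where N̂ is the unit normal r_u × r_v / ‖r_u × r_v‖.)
L = 7*sqrt(794)/397;  M = 0;  N = sqrt(794)/397

Compute the unit normal N̂(u, v) = (-14*u/sqrt(196*u^2 + 4*v^2 + 1), -2*v/sqrt(196*u^2 + 4*v^2 + 1), 1/sqrt(196*u^2 + 4*v^2 + 1)), and the second partials r_uu, r_uv, r_vv. Take dot products:
  L(u, v) = r_uu · N̂ = 14/sqrt(196*u^2 + 4*v^2 + 1),
  M(u, v) = r_uv · N̂ = 0,
  N(u, v) = r_vv · N̂ = 2/sqrt(196*u^2 + 4*v^2 + 1).
Evaluating at (u, v) = (-2, -3/2):
  L = 7*sqrt(794)/397, M = 0, N = sqrt(794)/397.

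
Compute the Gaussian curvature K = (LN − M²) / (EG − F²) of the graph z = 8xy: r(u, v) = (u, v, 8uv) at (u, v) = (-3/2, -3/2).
K = -64/83521

Coefficients of the first fundamental form: E = 64*v^2 + 1, F = 64*u*v, G = 64*u^2 + 1.
Coefficients of the second fundamental form: L = 0, M = 8/sqrt(64*u^2 + 64*v^2 + 1), N = 0.
Assemble K = (LN − M²)/(EG − F²) = -64/(4096*u^4 + 8192*u^2*v^2 + 128*u^2 + 4096*v^4 + 128*v^2 + 1). At (u, v) = (-3/2, -3/2): K = -64/83521.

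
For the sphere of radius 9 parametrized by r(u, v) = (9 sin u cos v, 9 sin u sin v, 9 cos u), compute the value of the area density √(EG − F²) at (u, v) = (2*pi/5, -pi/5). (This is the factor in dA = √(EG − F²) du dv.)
√(EG − F²)|_{(2*pi/5, -pi/5)} = 81*sqrt(2*sqrt(5) + 10)/4

E = 81, F = 0, G = 81*sin(u)^2, so EG − F² = 6561*sin(u)^2. Taking the positive square root: √(EG − F²) = 81*Abs(sin(u)). At (u, v) = (2*pi/5, -pi/5): 81*sqrt(2*sqrt(5) + 10)/4.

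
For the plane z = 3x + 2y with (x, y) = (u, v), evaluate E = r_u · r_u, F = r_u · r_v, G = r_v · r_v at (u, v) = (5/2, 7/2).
E = 10;  F = 6;  G = 5

Partials: r_u = (1, 0, 3), r_v = (0, 1, 2). As functions of (u, v):
  E = r_u · r_u = 10,
  F = r_u · r_v = 6,
  G = r_v · r_v = 5.
Evaluating at (u, v) = (5/2, 7/2): E = 10, F = 6, G = 5.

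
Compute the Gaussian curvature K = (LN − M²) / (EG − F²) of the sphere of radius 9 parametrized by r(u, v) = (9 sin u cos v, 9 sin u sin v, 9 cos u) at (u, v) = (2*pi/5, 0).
K = 1/81

Coefficients of the first fundamental form: E = 81, F = 0, G = 81*sin(u)^2.
Coefficients of the second fundamental form: L = -9*sin(u)/Abs(sin(u)), M = 0, N = -9*sin(u)^3/Abs(sin(u)).
Assemble K = (LN − M²)/(EG − F²) = 1/81. At (u, v) = (2*pi/5, 0): K = 1/81.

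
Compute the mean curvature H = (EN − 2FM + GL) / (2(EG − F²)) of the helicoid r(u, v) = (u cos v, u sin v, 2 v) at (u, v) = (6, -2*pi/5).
H = 0

With E = 1, F = 0, G = u^2 + 4, L = 0, M = -2/sqrt(u^2 + 4), N = 0, assemble
  H = (EN − 2FM + GL) / (2(EG − F²)) = 0.
At (u, v) = (6, -2*pi/5): H = 0.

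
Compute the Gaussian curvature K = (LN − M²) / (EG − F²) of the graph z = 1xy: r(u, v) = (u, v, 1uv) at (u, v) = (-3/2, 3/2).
K = -4/121

Coefficients of the first fundamental form: E = v^2 + 1, F = u*v, G = u^2 + 1.
Coefficients of the second fundamental form: L = 0, M = 1/sqrt(u^2 + v^2 + 1), N = 0.
Assemble K = (LN − M²)/(EG − F²) = 1/((u^2*v^2 - (u^2 + 1)*(v^2 + 1))*(u^2 + v^2 + 1)). At (u, v) = (-3/2, 3/2): K = -4/121.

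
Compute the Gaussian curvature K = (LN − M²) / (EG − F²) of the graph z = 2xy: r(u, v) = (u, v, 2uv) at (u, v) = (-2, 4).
K = -4/6561

Coefficients of the first fundamental form: E = 4*v^2 + 1, F = 4*u*v, G = 4*u^2 + 1.
Coefficients of the second fundamental form: L = 0, M = 2/sqrt(4*u^2 + 4*v^2 + 1), N = 0.
Assemble K = (LN − M²)/(EG − F²) = -4/(16*u^4 + 32*u^2*v^2 + 8*u^2 + 16*v^4 + 8*v^2 + 1). At (u, v) = (-2, 4): K = -4/6561.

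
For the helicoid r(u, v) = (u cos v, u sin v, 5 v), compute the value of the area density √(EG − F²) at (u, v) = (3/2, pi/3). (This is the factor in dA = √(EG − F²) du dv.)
√(EG − F²)|_{(3/2, pi/3)} = sqrt(109)/2

E = 1, F = 0, G = u^2 + 25, so EG − F² = u^2 + 25. Taking the positive square root: √(EG − F²) = sqrt(u^2 + 25). At (u, v) = (3/2, pi/3): sqrt(109)/2.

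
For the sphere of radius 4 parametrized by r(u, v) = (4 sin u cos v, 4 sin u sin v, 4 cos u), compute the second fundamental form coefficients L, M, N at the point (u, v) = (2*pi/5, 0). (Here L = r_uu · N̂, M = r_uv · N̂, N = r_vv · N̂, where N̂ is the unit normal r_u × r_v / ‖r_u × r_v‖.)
L = -4;  M = 0;  N = -5/2 - sqrt(5)/2

Compute the unit normal N̂(u, v) = (sin(u)^2*cos(v)/Abs(sin(u)), sin(u)^2*sin(v)/Abs(sin(u)), sin(2*u)/(2*Abs(sin(u)))), and the second partials r_uu, r_uv, r_vv. Take dot products:
  L(u, v) = r_uu · N̂ = -4*sin(u)/Abs(sin(u)),
  M(u, v) = r_uv · N̂ = 0,
  N(u, v) = r_vv · N̂ = -4*sin(u)^3/Abs(sin(u)).
Evaluating at (u, v) = (2*pi/5, 0):
  L = -4, M = 0, N = -5/2 - sqrt(5)/2.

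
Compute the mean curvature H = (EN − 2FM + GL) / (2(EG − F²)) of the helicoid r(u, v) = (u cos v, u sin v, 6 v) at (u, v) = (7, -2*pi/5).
H = 0

With E = 1, F = 0, G = u^2 + 36, L = 0, M = -6/sqrt(u^2 + 36), N = 0, assemble
  H = (EN − 2FM + GL) / (2(EG − F²)) = 0.
At (u, v) = (7, -2*pi/5): H = 0.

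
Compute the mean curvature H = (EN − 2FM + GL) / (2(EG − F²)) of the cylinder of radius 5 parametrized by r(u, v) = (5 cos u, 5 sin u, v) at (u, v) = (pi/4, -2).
H = -1/10

With E = 25, F = 0, G = 1, L = -5, M = 0, N = 0, assemble
  H = (EN − 2FM + GL) / (2(EG − F²)) = -1/10.
At (u, v) = (pi/4, -2): H = -1/10.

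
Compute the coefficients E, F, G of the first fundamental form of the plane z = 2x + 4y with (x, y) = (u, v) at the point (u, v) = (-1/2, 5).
E = 5;  F = 8;  G = 17

Partials: r_u = (1, 0, 2), r_v = (0, 1, 4). As functions of (u, v):
  E = r_u · r_u = 5,
  F = r_u · r_v = 8,
  G = r_v · r_v = 17.
Evaluating at (u, v) = (-1/2, 5): E = 5, F = 8, G = 17.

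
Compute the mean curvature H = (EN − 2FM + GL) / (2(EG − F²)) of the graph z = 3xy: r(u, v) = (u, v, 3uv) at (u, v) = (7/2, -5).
H = 756*sqrt(1345)/361805

With E = 9*v^2 + 1, F = 9*u*v, G = 9*u^2 + 1, L = 0, M = 3/sqrt(9*u^2 + 9*v^2 + 1), N = 0, assemble
  H = (EN − 2FM + GL) / (2(EG − F²)) = -27*u*v/(9*u^2 + 9*v^2 + 1)^(3/2).
At (u, v) = (7/2, -5): H = 756*sqrt(1345)/361805.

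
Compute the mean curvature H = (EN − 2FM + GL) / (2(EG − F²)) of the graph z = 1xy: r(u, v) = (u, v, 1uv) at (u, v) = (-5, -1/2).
H = -4*sqrt(105)/2205

With E = v^2 + 1, F = u*v, G = u^2 + 1, L = 0, M = 1/sqrt(u^2 + v^2 + 1), N = 0, assemble
  H = (EN − 2FM + GL) / (2(EG − F²)) = -u*v/(u^2 + v^2 + 1)^(3/2).
At (u, v) = (-5, -1/2): H = -4*sqrt(105)/2205.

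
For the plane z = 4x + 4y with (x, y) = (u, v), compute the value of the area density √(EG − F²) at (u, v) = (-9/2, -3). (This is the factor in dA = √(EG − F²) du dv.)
√(EG − F²)|_{(-9/2, -3)} = sqrt(33)

E = 17, F = 16, G = 17, so EG − F² = 33. Taking the positive square root: √(EG − F²) = sqrt(33). At (u, v) = (-9/2, -3): sqrt(33).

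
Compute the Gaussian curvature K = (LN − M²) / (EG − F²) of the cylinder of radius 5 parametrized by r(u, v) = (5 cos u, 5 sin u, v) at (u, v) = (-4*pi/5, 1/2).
K = 0

Coefficients of the first fundamental form: E = 25, F = 0, G = 1.
Coefficients of the second fundamental form: L = -5, M = 0, N = 0.
Assemble K = (LN − M²)/(EG − F²) = 0. At (u, v) = (-4*pi/5, 1/2): K = 0.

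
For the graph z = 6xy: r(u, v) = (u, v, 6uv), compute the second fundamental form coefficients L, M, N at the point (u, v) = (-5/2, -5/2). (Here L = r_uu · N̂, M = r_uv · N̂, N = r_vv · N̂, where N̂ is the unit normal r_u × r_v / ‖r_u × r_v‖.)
L = 0;  M = 6*sqrt(451)/451;  N = 0

Compute the unit normal N̂(u, v) = (-6*v/sqrt(36*u^2 + 36*v^2 + 1), -6*u/sqrt(36*u^2 + 36*v^2 + 1), 1/sqrt(36*u^2 + 36*v^2 + 1)), and the second partials r_uu, r_uv, r_vv. Take dot products:
  L(u, v) = r_uu · N̂ = 0,
  M(u, v) = r_uv · N̂ = 6/sqrt(36*u^2 + 36*v^2 + 1),
  N(u, v) = r_vv · N̂ = 0.
Evaluating at (u, v) = (-5/2, -5/2):
  L = 0, M = 6*sqrt(451)/451, N = 0.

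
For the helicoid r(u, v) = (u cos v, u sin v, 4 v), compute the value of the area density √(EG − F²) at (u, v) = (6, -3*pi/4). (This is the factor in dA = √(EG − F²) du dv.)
√(EG − F²)|_{(6, -3*pi/4)} = 2*sqrt(13)

E = 1, F = 0, G = u^2 + 16, so EG − F² = u^2 + 16. Taking the positive square root: √(EG − F²) = sqrt(u^2 + 16). At (u, v) = (6, -3*pi/4): 2*sqrt(13).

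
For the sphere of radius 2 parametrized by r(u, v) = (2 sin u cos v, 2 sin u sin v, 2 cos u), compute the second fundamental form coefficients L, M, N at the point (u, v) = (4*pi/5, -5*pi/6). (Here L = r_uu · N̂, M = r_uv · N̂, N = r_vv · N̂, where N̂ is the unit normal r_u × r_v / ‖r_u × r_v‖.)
L = -2;  M = 0;  N = -5/4 + sqrt(5)/4

Compute the unit normal N̂(u, v) = (sin(u)^2*cos(v)/Abs(sin(u)), sin(u)^2*sin(v)/Abs(sin(u)), sin(2*u)/(2*Abs(sin(u)))), and the second partials r_uu, r_uv, r_vv. Take dot products:
  L(u, v) = r_uu · N̂ = -2*sin(u)/Abs(sin(u)),
  M(u, v) = r_uv · N̂ = 0,
  N(u, v) = r_vv · N̂ = -2*sin(u)^3/Abs(sin(u)).
Evaluating at (u, v) = (4*pi/5, -5*pi/6):
  L = -2, M = 0, N = -5/4 + sqrt(5)/4.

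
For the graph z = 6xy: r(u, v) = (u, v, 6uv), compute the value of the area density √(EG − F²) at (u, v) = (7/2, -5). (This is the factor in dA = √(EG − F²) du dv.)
√(EG − F²)|_{(7/2, -5)} = sqrt(1342)

E = 36*v^2 + 1, F = 36*u*v, G = 36*u^2 + 1, so EG − F² = 36*u^2 + 36*v^2 + 1. Taking the positive square root: √(EG − F²) = sqrt(36*u^2 + 36*v^2 + 1). At (u, v) = (7/2, -5): sqrt(1342).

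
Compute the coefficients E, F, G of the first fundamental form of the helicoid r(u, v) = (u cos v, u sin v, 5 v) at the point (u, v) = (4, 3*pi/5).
E = 1;  F = 0;  G = 41

Partials: r_u = (cos(v), sin(v), 0), r_v = (-u*sin(v), u*cos(v), 5). As functions of (u, v):
  E = r_u · r_u = 1,
  F = r_u · r_v = 0,
  G = r_v · r_v = u^2 + 25.
Evaluating at (u, v) = (4, 3*pi/5): E = 1, F = 0, G = 41.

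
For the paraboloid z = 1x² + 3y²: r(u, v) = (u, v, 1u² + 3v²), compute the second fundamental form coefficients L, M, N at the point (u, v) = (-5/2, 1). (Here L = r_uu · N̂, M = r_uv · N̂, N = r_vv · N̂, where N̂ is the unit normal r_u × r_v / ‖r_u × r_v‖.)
L = sqrt(62)/31;  M = 0;  N = 3*sqrt(62)/31

Compute the unit normal N̂(u, v) = (-2*u/sqrt(4*u^2 + 36*v^2 + 1), -6*v/sqrt(4*u^2 + 36*v^2 + 1), 1/sqrt(4*u^2 + 36*v^2 + 1)), and the second partials r_uu, r_uv, r_vv. Take dot products:
  L(u, v) = r_uu · N̂ = 2/sqrt(4*u^2 + 36*v^2 + 1),
  M(u, v) = r_uv · N̂ = 0,
  N(u, v) = r_vv · N̂ = 6/sqrt(4*u^2 + 36*v^2 + 1).
Evaluating at (u, v) = (-5/2, 1):
  L = sqrt(62)/31, M = 0, N = 3*sqrt(62)/31.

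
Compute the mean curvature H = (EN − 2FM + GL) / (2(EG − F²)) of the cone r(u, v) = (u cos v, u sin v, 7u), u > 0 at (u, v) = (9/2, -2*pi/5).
H = 7*sqrt(2)/90

With E = 50, F = 0, G = u^2, L = 0, M = 0, N = 7*sqrt(2)*u^2/(10*Abs(u)), assemble
  H = (EN − 2FM + GL) / (2(EG − F²)) = 7*sqrt(2)/(20*Abs(u)).
At (u, v) = (9/2, -2*pi/5): H = 7*sqrt(2)/90.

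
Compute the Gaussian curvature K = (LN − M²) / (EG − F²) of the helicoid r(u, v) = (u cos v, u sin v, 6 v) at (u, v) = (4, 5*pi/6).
K = -9/676

Coefficients of the first fundamental form: E = 1, F = 0, G = u^2 + 36.
Coefficients of the second fundamental form: L = 0, M = -6/sqrt(u^2 + 36), N = 0.
Assemble K = (LN − M²)/(EG − F²) = -36/(u^2 + 36)^2. At (u, v) = (4, 5*pi/6): K = -9/676.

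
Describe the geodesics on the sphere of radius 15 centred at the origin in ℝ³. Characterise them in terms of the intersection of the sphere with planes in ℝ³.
Geodesics on the sphere of radius 15 are great circles — circles of radius 15 obtained as the intersection of the sphere with planes through the origin (the centre of the sphere).

A curve α(t) of nonzero constant speed on the sphere of radius 15 is a geodesic iff its acceleration α̈ is everywhere normal to the surface, i.e. parallel to the radial vector α(t). Then d/dt(α × α̇) = α̇ × α̇ + α × α̈ = 0, so α × α̇ is a constant vector n ≠ 0 and α(t) · n = 0 for all t: α lies in the plane through the origin with normal n. The intersection of that plane with the sphere is a circle of radius 15 (a great circle). Conversely, a great circle traversed at constant speed has centripetal acceleration pointing at the origin, hence normal to the sphere, so every great circle is a geodesic.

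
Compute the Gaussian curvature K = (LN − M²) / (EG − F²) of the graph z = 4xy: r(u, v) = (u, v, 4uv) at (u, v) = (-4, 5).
K = -16/431649

Coefficients of the first fundamental form: E = 16*v^2 + 1, F = 16*u*v, G = 16*u^2 + 1.
Coefficients of the second fundamental form: L = 0, M = 4/sqrt(16*u^2 + 16*v^2 + 1), N = 0.
Assemble K = (LN − M²)/(EG − F²) = -16/(256*u^4 + 512*u^2*v^2 + 32*u^2 + 256*v^4 + 32*v^2 + 1). At (u, v) = (-4, 5): K = -16/431649.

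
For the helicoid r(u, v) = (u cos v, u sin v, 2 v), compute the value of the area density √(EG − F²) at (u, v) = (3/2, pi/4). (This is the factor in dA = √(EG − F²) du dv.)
√(EG − F²)|_{(3/2, pi/4)} = 5/2

E = 1, F = 0, G = u^2 + 4, so EG − F² = u^2 + 4. Taking the positive square root: √(EG − F²) = sqrt(u^2 + 4). At (u, v) = (3/2, pi/4): 5/2.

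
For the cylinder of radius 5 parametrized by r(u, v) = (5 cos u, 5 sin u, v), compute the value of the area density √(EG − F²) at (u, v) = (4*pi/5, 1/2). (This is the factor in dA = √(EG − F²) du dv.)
√(EG − F²)|_{(4*pi/5, 1/2)} = 5

E = 25, F = 0, G = 1, so EG − F² = 25. Taking the positive square root: √(EG − F²) = 5. At (u, v) = (4*pi/5, 1/2): 5.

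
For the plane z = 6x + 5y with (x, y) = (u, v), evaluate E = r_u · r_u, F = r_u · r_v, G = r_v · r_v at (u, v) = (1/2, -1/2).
E = 37;  F = 30;  G = 26

Partials: r_u = (1, 0, 6), r_v = (0, 1, 5). As functions of (u, v):
  E = r_u · r_u = 37,
  F = r_u · r_v = 30,
  G = r_v · r_v = 26.
Evaluating at (u, v) = (1/2, -1/2): E = 37, F = 30, G = 26.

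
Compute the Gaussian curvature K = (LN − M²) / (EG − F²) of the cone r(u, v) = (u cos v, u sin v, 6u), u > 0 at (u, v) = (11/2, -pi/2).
K = 0

Coefficients of the first fundamental form: E = 37, F = 0, G = u^2.
Coefficients of the second fundamental form: L = 0, M = 0, N = 6*sqrt(37)*u^2/(37*Abs(u)).
Assemble K = (LN − M²)/(EG − F²) = 0. At (u, v) = (11/2, -pi/2): K = 0.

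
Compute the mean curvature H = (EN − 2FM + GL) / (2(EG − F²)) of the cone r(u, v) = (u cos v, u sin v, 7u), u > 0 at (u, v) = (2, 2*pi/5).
H = 7*sqrt(2)/40

With E = 50, F = 0, G = u^2, L = 0, M = 0, N = 7*sqrt(2)*u^2/(10*Abs(u)), assemble
  H = (EN − 2FM + GL) / (2(EG − F²)) = 7*sqrt(2)/(20*Abs(u)).
At (u, v) = (2, 2*pi/5): H = 7*sqrt(2)/40.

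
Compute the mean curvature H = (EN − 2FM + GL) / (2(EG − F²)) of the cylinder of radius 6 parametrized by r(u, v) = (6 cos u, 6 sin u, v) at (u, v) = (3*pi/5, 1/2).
H = -1/12

With E = 36, F = 0, G = 1, L = -6, M = 0, N = 0, assemble
  H = (EN − 2FM + GL) / (2(EG − F²)) = -1/12.
At (u, v) = (3*pi/5, 1/2): H = -1/12.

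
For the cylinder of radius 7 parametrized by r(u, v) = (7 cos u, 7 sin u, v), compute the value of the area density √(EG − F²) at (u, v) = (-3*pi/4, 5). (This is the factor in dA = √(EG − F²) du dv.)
√(EG − F²)|_{(-3*pi/4, 5)} = 7

E = 49, F = 0, G = 1, so EG − F² = 49. Taking the positive square root: √(EG − F²) = 7. At (u, v) = (-3*pi/4, 5): 7.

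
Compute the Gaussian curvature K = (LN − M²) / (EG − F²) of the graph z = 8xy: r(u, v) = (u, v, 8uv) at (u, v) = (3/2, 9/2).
K = -64/2076481

Coefficients of the first fundamental form: E = 64*v^2 + 1, F = 64*u*v, G = 64*u^2 + 1.
Coefficients of the second fundamental form: L = 0, M = 8/sqrt(64*u^2 + 64*v^2 + 1), N = 0.
Assemble K = (LN − M²)/(EG − F²) = -64/(4096*u^4 + 8192*u^2*v^2 + 128*u^2 + 4096*v^4 + 128*v^2 + 1). At (u, v) = (3/2, 9/2): K = -64/2076481.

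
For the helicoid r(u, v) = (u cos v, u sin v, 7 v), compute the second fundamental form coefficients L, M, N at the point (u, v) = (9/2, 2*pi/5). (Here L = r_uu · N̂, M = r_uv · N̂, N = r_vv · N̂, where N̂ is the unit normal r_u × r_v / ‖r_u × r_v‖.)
L = 0;  M = -14*sqrt(277)/277;  N = 0

Compute the unit normal N̂(u, v) = (7*sin(v)/sqrt(u^2 + 49), -7*cos(v)/sqrt(u^2 + 49), u/sqrt(u^2 + 49)), and the second partials r_uu, r_uv, r_vv. Take dot products:
  L(u, v) = r_uu · N̂ = 0,
  M(u, v) = r_uv · N̂ = -7/sqrt(u^2 + 49),
  N(u, v) = r_vv · N̂ = 0.
Evaluating at (u, v) = (9/2, 2*pi/5):
  L = 0, M = -14*sqrt(277)/277, N = 0.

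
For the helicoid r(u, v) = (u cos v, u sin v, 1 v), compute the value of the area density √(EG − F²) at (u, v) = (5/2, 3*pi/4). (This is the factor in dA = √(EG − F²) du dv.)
√(EG − F²)|_{(5/2, 3*pi/4)} = sqrt(29)/2

E = 1, F = 0, G = u^2 + 1, so EG − F² = u^2 + 1. Taking the positive square root: √(EG − F²) = sqrt(u^2 + 1). At (u, v) = (5/2, 3*pi/4): sqrt(29)/2.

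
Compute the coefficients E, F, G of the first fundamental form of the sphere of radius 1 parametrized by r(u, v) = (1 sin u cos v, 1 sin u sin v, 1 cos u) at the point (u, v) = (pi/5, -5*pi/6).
E = 1;  F = 0;  G = 5/8 - sqrt(5)/8

Partials: r_u = (cos(u)*cos(v), sin(v)*cos(u), -sin(u)), r_v = (-sin(u)*sin(v), sin(u)*cos(v), 0). As functions of (u, v):
  E = r_u · r_u = 1,
  F = r_u · r_v = 0,
  G = r_v · r_v = sin(u)^2.
Evaluating at (u, v) = (pi/5, -5*pi/6): E = 1, F = 0, G = 5/8 - sqrt(5)/8.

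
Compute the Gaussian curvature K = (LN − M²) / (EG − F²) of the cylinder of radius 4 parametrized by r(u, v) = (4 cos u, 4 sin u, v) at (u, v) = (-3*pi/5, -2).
K = 0

Coefficients of the first fundamental form: E = 16, F = 0, G = 1.
Coefficients of the second fundamental form: L = -4, M = 0, N = 0.
Assemble K = (LN − M²)/(EG − F²) = 0. At (u, v) = (-3*pi/5, -2): K = 0.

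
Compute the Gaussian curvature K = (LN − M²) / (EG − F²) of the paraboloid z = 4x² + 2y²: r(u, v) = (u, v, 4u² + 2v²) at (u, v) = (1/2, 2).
K = 32/6561

Coefficients of the first fundamental form: E = 64*u^2 + 1, F = 32*u*v, G = 16*v^2 + 1.
Coefficients of the second fundamental form: L = 8/sqrt(64*u^2 + 16*v^2 + 1), M = 0, N = 4/sqrt(64*u^2 + 16*v^2 + 1).
Assemble K = (LN − M²)/(EG − F²) = 32/(4096*u^4 + 2048*u^2*v^2 + 128*u^2 + 256*v^4 + 32*v^2 + 1). At (u, v) = (1/2, 2): K = 32/6561.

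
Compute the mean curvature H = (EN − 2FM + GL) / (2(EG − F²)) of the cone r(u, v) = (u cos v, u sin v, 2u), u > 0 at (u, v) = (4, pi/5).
H = sqrt(5)/20

With E = 5, F = 0, G = u^2, L = 0, M = 0, N = 2*sqrt(5)*u^2/(5*Abs(u)), assemble
  H = (EN − 2FM + GL) / (2(EG − F²)) = sqrt(5)/(5*Abs(u)).
At (u, v) = (4, pi/5): H = sqrt(5)/20.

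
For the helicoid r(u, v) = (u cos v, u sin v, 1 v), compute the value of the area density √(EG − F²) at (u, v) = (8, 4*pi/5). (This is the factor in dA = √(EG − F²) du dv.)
√(EG − F²)|_{(8, 4*pi/5)} = sqrt(65)

E = 1, F = 0, G = u^2 + 1, so EG − F² = u^2 + 1. Taking the positive square root: √(EG − F²) = sqrt(u^2 + 1). At (u, v) = (8, 4*pi/5): sqrt(65).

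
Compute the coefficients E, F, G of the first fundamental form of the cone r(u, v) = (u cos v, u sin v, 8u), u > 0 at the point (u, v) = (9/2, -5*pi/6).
E = 65;  F = 0;  G = 81/4

Partials: r_u = (cos(v), sin(v), 8), r_v = (-u*sin(v), u*cos(v), 0). As functions of (u, v):
  E = r_u · r_u = 65,
  F = r_u · r_v = 0,
  G = r_v · r_v = u^2.
Evaluating at (u, v) = (9/2, -5*pi/6): E = 65, F = 0, G = 81/4.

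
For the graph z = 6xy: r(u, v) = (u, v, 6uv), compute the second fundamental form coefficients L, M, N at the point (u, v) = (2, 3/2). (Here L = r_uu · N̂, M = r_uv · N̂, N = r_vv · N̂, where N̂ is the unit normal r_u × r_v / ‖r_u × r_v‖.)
L = 0;  M = 3*sqrt(226)/113;  N = 0

Compute the unit normal N̂(u, v) = (-6*v/sqrt(36*u^2 + 36*v^2 + 1), -6*u/sqrt(36*u^2 + 36*v^2 + 1), 1/sqrt(36*u^2 + 36*v^2 + 1)), and the second partials r_uu, r_uv, r_vv. Take dot products:
  L(u, v) = r_uu · N̂ = 0,
  M(u, v) = r_uv · N̂ = 6/sqrt(36*u^2 + 36*v^2 + 1),
  N(u, v) = r_vv · N̂ = 0.
Evaluating at (u, v) = (2, 3/2):
  L = 0, M = 3*sqrt(226)/113, N = 0.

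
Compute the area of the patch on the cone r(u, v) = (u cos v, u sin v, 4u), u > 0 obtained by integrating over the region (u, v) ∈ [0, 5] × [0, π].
Area = 25*sqrt(17)*pi/2

Area = ∫∫ √(EG − F²) du dv with √(EG − F²) = sqrt(17)*Abs(u). Integrating over [0, 5] × [0, π] gives 25*sqrt(17)*pi/2.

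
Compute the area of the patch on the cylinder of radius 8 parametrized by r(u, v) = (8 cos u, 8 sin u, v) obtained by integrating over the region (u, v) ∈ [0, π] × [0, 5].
Area = 40*pi

Area = ∫∫ √(EG − F²) du dv with √(EG − F²) = 8. Integrating over [0, π] × [0, 5] gives 40*pi.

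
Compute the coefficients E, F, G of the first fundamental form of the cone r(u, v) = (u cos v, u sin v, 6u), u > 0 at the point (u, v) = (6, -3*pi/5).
E = 37;  F = 0;  G = 36

Partials: r_u = (cos(v), sin(v), 6), r_v = (-u*sin(v), u*cos(v), 0). As functions of (u, v):
  E = r_u · r_u = 37,
  F = r_u · r_v = 0,
  G = r_v · r_v = u^2.
Evaluating at (u, v) = (6, -3*pi/5): E = 37, F = 0, G = 36.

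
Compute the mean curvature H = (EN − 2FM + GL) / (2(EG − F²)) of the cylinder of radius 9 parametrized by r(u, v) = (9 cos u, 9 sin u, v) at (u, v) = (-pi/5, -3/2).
H = -1/18

With E = 81, F = 0, G = 1, L = -9, M = 0, N = 0, assemble
  H = (EN − 2FM + GL) / (2(EG − F²)) = -1/18.
At (u, v) = (-pi/5, -3/2): H = -1/18.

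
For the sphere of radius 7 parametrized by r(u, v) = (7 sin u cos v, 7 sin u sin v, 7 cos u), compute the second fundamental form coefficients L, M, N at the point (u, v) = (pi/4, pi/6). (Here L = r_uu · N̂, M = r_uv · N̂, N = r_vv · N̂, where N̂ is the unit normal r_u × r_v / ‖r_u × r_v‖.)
L = -7;  M = 0;  N = -7/2

Compute the unit normal N̂(u, v) = (sin(u)^2*cos(v)/Abs(sin(u)), sin(u)^2*sin(v)/Abs(sin(u)), sin(2*u)/(2*Abs(sin(u)))), and the second partials r_uu, r_uv, r_vv. Take dot products:
  L(u, v) = r_uu · N̂ = -7*sin(u)/Abs(sin(u)),
  M(u, v) = r_uv · N̂ = 0,
  N(u, v) = r_vv · N̂ = -7*sin(u)^3/Abs(sin(u)).
Evaluating at (u, v) = (pi/4, pi/6):
  L = -7, M = 0, N = -7/2.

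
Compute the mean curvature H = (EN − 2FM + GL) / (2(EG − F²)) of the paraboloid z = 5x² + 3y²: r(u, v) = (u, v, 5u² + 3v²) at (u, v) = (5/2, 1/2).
H = 1928*sqrt(635)/403225

With E = 100*u^2 + 1, F = 60*u*v, G = 36*v^2 + 1, L = 10/sqrt(100*u^2 + 36*v^2 + 1), M = 0, N = 6/sqrt(100*u^2 + 36*v^2 + 1), assemble
  H = (EN − 2FM + GL) / (2(EG − F²)) = 4*(75*u^2 + 45*v^2 + 2)/(100*u^2 + 36*v^2 + 1)^(3/2).
At (u, v) = (5/2, 1/2): H = 1928*sqrt(635)/403225.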